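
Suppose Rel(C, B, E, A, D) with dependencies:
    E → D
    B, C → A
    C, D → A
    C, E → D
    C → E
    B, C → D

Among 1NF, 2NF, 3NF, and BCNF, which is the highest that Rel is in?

Candidate key: {B, C}. Prime attributes: {B, C}.
For E → D we have {E}⁺ = {D, E}; {E} is not a superkey, so BCNF fails.
E → D determines the non-prime attribute {D} from a non-superkey — 3NF is violated.
The proper key subset {C} of {B, C} determines non-prime {A, D, E}, so the relation is not even in 2NF.

1NF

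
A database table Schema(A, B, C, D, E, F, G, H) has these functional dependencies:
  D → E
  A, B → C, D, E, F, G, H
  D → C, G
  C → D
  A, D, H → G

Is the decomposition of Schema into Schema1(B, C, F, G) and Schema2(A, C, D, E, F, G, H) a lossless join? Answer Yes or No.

Schema1 ∩ Schema2 = {C, F, G}; its closure under F is {C, D, E, F, G}.
The closure covers neither Schema1 nor Schema2 entirely; the join is not lossless.

No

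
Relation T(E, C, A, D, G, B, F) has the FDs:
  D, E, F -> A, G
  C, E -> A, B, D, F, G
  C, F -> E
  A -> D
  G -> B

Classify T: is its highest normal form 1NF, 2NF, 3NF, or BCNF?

Candidate keys: {C, E}, {C, F}. Prime attributes: {C, E, F}.
For D, E, F -> A, G we have {D, E, F}⁺ = {A, B, D, E, F, G}; {D, E, F} is not a superkey, so BCNF fails.
D, E, F -> A, G has non-prime {A, G} on the right and a non-superkey on the left, so 3NF fails.
No non-prime attribute depends on a proper subset of any candidate key, so 2NF holds.

2NF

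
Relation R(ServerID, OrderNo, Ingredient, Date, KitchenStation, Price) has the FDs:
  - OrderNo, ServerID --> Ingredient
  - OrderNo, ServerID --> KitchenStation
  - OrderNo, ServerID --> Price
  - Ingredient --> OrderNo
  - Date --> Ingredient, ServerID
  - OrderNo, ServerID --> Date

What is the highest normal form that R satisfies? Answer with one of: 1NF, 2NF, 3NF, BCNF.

3NF

Candidate keys: {Date}, {Ingredient, ServerID}, {OrderNo, ServerID}. Prime attributes: {Date, Ingredient, OrderNo, ServerID}.
Ingredient --> OrderNo: {Ingredient}⁺ = {Ingredient, OrderNo}, which is not all of the attributes, so the left side is not a superkey — BCNF is violated.
Since {OrderNo} ⊆ prime attributes and every other non-superkey FD also has a prime right side, the schema is in 3NF.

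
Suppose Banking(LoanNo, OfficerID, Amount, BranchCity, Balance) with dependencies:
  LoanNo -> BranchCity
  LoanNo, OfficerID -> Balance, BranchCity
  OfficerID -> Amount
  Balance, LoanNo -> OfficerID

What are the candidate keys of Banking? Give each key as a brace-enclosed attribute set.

{Balance, LoanNo}, {LoanNo, OfficerID}

No FD produces {LoanNo}, so it must be in every candidate key.
{Balance, LoanNo} is a candidate key since {Balance, LoanNo}⁺ = {Amount, Balance, BranchCity, LoanNo, OfficerID} covers every attribute.
{LoanNo, OfficerID} is a candidate key since {LoanNo, OfficerID}⁺ = {Amount, Balance, BranchCity, LoanNo, OfficerID} covers every attribute.
No proper subset of any of these is a key, and no other minimal superkey exists.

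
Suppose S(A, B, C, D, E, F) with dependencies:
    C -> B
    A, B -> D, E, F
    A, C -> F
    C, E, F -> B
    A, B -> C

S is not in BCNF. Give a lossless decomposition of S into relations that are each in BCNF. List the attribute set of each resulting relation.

{A, C, D, E, F}; {B, C}

Candidate keys of the original relation: {A, B}, {A, C}.
{A, B, C, D, E, F}: {C} determines {B, C} here but is not a superkey — split on C -> B, giving {B, C} and {A, C, D, E, F}.
{B, C}: every determinant is a superkey — BCNF.
{A, C, D, E, F}: every determinant is a superkey — BCNF.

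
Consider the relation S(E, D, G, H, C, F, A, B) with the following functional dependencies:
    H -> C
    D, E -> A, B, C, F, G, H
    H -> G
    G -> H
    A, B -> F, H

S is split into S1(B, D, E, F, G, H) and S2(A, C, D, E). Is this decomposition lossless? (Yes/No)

Yes

Common attributes: {D, E}; their closure is {A, B, C, D, E, F, G, H}.
This includes all of S1, so the common attributes are a superkey of S1 — the join is lossless.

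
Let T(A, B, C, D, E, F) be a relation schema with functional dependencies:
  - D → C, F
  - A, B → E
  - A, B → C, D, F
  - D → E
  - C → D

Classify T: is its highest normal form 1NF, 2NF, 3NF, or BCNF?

Candidate key: {A, B}. Prime attributes: {A, B}.
D → C, F breaks BCNF: {D}⁺ = {C, D, E, F}, so {D} is not a superkey.
D → C, F determines the non-prime attributes {C, F} from a non-superkey — 3NF is violated.
No non-prime attribute depends on a proper subset of any candidate key, so 2NF holds.

2NF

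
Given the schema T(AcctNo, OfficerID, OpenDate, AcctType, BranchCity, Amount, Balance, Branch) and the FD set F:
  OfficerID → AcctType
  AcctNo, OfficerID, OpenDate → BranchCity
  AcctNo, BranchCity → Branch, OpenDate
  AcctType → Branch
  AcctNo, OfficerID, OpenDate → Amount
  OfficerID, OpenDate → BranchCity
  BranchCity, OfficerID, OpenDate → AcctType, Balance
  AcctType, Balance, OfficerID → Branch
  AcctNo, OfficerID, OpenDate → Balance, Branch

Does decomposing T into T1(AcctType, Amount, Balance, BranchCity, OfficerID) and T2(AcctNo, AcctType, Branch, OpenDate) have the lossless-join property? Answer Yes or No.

The shared attributes are {AcctType} and {AcctType}⁺ = {AcctType, Branch}.
Neither T1 nor T2 is contained in that closure, so the decomposition is lossy.

No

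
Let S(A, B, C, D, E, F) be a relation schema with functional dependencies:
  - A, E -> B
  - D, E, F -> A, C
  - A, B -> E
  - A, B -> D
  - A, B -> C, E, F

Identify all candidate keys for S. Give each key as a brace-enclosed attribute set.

{A, B} is a candidate key since {A, B}⁺ = {A, B, C, D, E, F} covers every attribute.
{A, E} is a candidate key since {A, E}⁺ = {A, B, C, D, E, F} covers every attribute.
{D, E, F} is a candidate key since {D, E, F}⁺ = {A, B, C, D, E, F} covers every attribute.
Any other superkey properly contains one of these, so there are no further candidate keys.

{A, B}, {A, E}, {D, E, F}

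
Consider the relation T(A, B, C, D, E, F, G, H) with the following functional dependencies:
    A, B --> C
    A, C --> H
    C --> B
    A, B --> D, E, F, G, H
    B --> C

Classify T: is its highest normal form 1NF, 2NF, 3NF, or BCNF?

3NF

Candidate keys: {A, B}, {A, C}. Prime attributes: {A, B, C}.
For C --> B we have {C}⁺ = {B, C}; {C} is not a superkey, so BCNF fails.
But every attribute on its right side ({B}) is prime, and the same holds for every other non-superkey FD, so 3NF still holds.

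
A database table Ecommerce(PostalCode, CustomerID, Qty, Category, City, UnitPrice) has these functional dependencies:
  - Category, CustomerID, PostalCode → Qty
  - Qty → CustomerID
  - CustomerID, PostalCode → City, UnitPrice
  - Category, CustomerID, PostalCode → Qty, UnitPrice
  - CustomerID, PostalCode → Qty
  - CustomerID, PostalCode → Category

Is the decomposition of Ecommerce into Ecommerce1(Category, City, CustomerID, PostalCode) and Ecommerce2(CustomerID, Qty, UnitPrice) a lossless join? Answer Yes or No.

The shared attributes are {CustomerID} and {CustomerID}⁺ = {CustomerID}.
Ecommerce1 ⊄ {CustomerID} and Ecommerce2 ⊄ {CustomerID}, so the split is lossy.

No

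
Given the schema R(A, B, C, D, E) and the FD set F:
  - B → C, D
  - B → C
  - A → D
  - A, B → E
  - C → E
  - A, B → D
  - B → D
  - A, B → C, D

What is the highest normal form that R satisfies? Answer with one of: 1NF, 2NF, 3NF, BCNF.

Candidate key: {A, B}. Prime attributes: {A, B}.
For B → C, D we have {B}⁺ = {B, C, D, E}; {B} is not a superkey, so BCNF fails.
B → C, D determines the non-prime attributes {C, D} from a non-superkey — 3NF is violated.
{A} is a proper subset of the key {A, B}, and {A}⁺ contains the non-prime attribute {D} — a partial dependency, so 2NF is violated.

1NF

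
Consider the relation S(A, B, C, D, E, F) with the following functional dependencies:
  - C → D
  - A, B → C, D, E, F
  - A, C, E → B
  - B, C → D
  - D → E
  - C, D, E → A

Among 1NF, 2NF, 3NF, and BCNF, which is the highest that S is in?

Candidate keys: {A, B}, {C}. Prime attributes: {A, B, C}.
For D → E we have {D}⁺ = {D, E}; {D} is not a superkey, so BCNF fails.
D → E has non-prime {E} on the right and a non-superkey on the left, so 3NF fails.
Checking every proper subset of each key, none determines a non-prime attribute — 2NF is satisfied.

2NF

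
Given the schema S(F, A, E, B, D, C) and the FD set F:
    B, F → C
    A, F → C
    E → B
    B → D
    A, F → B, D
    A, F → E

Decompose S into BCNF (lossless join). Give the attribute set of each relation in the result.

Candidate key of the original relation: {A, F}.
In {A, B, C, D, E, F}, {B, F} is not a superkey ({B, F}⁺ restricted to this set is {B, C, D, F}), so split on B, F → C, D into {B, C, D, F} and {A, B, E, F}.
In {B, C, D, F}, {B} is not a superkey ({B}⁺ restricted to this set is {B, D}), so split on B → D into {B, D} and {B, C, F}.
{B, D} is in BCNF.
{B, C, F} is in BCNF.
In {A, B, E, F}, {E} is not a superkey ({E}⁺ restricted to this set is {B, E}), so split on E → B into {B, E} and {A, E, F}.
{B, E} is in BCNF.
{A, E, F} is in BCNF.

{A, E, F}; {B, C, F}; {B, D}; {B, E}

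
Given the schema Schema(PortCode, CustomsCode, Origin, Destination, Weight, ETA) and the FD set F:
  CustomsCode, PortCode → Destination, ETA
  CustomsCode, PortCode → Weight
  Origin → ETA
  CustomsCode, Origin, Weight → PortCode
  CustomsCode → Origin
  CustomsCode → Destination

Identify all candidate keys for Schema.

{CustomsCode, PortCode}, {CustomsCode, Weight}

{CustomsCode} never appears on the right of any FD, so every key must include it.
{CustomsCode, PortCode}⁺ = {CustomsCode, Destination, ETA, Origin, PortCode, Weight} — all of the relation — so {CustomsCode, PortCode} is a candidate key.
{CustomsCode, Weight}⁺ = {CustomsCode, Destination, ETA, Origin, PortCode, Weight} — all of the relation — so {CustomsCode, Weight} is a candidate key.
These are minimal and exhaustive — every other superkey contains one of them.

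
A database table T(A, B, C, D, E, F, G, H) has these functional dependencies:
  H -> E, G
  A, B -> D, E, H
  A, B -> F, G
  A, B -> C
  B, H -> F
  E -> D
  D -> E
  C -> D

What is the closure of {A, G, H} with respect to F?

Start with {A, G, H}.
H -> E, G applies; add {E} → now {A, E, G, H}.
E -> D applies; add {D} → now {A, D, E, G, H}.
No further FD applies.

{A, D, E, G, H}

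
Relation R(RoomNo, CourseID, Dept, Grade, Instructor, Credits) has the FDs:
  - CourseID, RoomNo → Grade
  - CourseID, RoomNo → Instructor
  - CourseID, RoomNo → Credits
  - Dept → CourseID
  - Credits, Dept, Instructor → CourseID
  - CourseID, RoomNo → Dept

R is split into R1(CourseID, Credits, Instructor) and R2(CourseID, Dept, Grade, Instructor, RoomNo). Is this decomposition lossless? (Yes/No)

R1 ∩ R2 = {CourseID, Instructor}; its closure under F is {CourseID, Instructor}.
The closure covers neither R1 nor R2 entirely; the join is not lossless.

No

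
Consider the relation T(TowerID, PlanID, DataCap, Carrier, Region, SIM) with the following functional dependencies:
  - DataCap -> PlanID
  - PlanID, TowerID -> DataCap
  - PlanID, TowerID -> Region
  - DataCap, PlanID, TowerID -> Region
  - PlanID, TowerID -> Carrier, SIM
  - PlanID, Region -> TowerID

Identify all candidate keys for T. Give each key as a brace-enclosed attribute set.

{DataCap, Region}, {DataCap, TowerID}, {PlanID, Region}, {PlanID, TowerID}

{DataCap, Region}⁺ = {Carrier, DataCap, PlanID, Region, SIM, TowerID} — all of the relation — so {DataCap, Region} is a candidate key.
{DataCap, TowerID}⁺ = {Carrier, DataCap, PlanID, Region, SIM, TowerID} — all of the relation — so {DataCap, TowerID} is a candidate key.
{PlanID, Region}⁺ = {Carrier, DataCap, PlanID, Region, SIM, TowerID} — all of the relation — so {PlanID, Region} is a candidate key.
{PlanID, TowerID}⁺ = {Carrier, DataCap, PlanID, Region, SIM, TowerID} — all of the relation — so {PlanID, TowerID} is a candidate key.
Any other superkey properly contains one of these, so there are no further candidate keys.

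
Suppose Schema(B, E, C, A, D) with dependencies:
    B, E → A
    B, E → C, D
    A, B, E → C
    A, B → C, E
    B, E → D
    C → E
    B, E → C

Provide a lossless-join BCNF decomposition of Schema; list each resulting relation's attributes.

{A, B, C, D}; {C, E}

Candidate keys of the original relation: {A, B}, {B, C}, {B, E}.
{A, B, C, D, E}: {C} determines {C, E} here but is not a superkey — split on C → E, giving {C, E} and {A, B, C, D}.
{C, E} is in BCNF.
{A, B, C, D} is in BCNF.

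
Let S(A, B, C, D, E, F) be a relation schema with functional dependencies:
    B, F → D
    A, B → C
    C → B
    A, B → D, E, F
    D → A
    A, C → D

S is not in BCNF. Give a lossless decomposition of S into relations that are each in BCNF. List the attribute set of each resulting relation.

Candidate keys of the original relation: {A, B}, {A, C}, {B, D}, {B, F}, {C, D}, {C, F}.
{A, B, C, D, E, F}: {C} determines {B, C} here but is not a superkey — split on C → B, giving {B, C} and {A, C, D, E, F}.
{B, C} is in BCNF.
{A, C, D, E, F}: {D} determines {A, D} here but is not a superkey — split on D → A, giving {A, D} and {C, D, E, F}.
{A, D} is in BCNF.
{C, D, E, F} is in BCNF.

{A, D}; {B, C}; {C, D, E, F}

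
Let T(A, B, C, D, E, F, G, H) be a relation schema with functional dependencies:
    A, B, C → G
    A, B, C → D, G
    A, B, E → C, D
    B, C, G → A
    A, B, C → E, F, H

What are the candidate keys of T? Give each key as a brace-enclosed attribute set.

{A, B, C}, {A, B, E}, {B, C, G}

Attributes never on any right-hand side: {B} — every candidate key must contain it.
Closure of {A, B, C} is {A, B, C, D, E, F, G, H}, the whole schema; {A, B, C} is a candidate key.
Closure of {A, B, E} is {A, B, C, D, E, F, G, H}, the whole schema; {A, B, E} is a candidate key.
Closure of {B, C, G} is {A, B, C, D, E, F, G, H}, the whole schema; {B, C, G} is a candidate key.
Any other superkey properly contains one of these, so there are no further candidate keys.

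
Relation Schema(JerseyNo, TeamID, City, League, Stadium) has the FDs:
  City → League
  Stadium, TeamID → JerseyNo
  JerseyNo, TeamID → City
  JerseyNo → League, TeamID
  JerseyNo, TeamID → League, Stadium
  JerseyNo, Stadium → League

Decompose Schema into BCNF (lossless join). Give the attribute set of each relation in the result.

Candidate keys of the original relation: {JerseyNo}, {Stadium, TeamID}.
{City, JerseyNo, League, Stadium, TeamID}: {City} determines {City, League} here but is not a superkey — split on City → League, giving {City, League} and {City, JerseyNo, Stadium, TeamID}.
{City, League} is in BCNF.
{City, JerseyNo, Stadium, TeamID} is in BCNF.

{City, JerseyNo, Stadium, TeamID}; {City, League}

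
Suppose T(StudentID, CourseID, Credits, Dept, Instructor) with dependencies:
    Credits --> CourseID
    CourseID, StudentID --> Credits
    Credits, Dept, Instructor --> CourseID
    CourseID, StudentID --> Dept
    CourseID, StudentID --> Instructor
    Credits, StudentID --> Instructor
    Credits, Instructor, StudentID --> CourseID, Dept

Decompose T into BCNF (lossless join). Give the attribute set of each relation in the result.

Candidate keys of the original relation: {CourseID, StudentID}, {Credits, StudentID}.
{CourseID, Credits, Dept, Instructor, StudentID}: {Credits} determines {CourseID, Credits} here but is not a superkey — split on Credits --> CourseID, giving {CourseID, Credits} and {Credits, Dept, Instructor, StudentID}.
{CourseID, Credits} has no BCNF violation.
{Credits, Dept, Instructor, StudentID} has no BCNF violation.

{CourseID, Credits}; {Credits, Dept, Instructor, StudentID}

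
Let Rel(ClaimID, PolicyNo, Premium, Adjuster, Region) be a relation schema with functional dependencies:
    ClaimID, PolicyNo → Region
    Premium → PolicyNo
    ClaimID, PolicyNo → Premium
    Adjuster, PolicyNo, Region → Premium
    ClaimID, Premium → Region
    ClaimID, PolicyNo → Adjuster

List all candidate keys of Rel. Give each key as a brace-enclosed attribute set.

{ClaimID, PolicyNo}, {ClaimID, Premium}

No FD produces {ClaimID}, so it must be in every candidate key.
Closure of {ClaimID, PolicyNo} is {Adjuster, ClaimID, PolicyNo, Premium, Region}, the whole schema; {ClaimID, PolicyNo} is a candidate key.
Closure of {ClaimID, Premium} is {Adjuster, ClaimID, PolicyNo, Premium, Region}, the whole schema; {ClaimID, Premium} is a candidate key.
Any other superkey properly contains one of these, so there are no further candidate keys.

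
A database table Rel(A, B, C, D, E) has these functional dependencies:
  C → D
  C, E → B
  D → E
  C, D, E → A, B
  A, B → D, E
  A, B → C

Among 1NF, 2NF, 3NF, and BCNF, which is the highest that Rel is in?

Candidate keys: {A, B}, {C}. Prime attributes: {A, B, C}.
D → E: {D}⁺ = {D, E}, which is not all of the attributes, so the left side is not a superkey — BCNF is violated.
D → E determines the non-prime attribute {E} from a non-superkey — 3NF is violated.
Checking every proper subset of each key, none determines a non-prime attribute — 2NF is satisfied.

2NF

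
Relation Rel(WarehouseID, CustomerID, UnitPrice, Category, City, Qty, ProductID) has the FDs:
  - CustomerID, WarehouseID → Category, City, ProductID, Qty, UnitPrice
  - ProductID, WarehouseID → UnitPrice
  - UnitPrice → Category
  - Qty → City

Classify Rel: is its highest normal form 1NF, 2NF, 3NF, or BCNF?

Candidate key: {CustomerID, WarehouseID}. Prime attributes: {CustomerID, WarehouseID}.
ProductID, WarehouseID → UnitPrice: {ProductID, WarehouseID}⁺ = {Category, ProductID, UnitPrice, WarehouseID}, which is not all of the attributes, so the left side is not a superkey — BCNF is violated.
ProductID, WarehouseID → UnitPrice determines the non-prime attribute {UnitPrice} from a non-superkey — 3NF is violated.
No non-prime attribute depends on a proper subset of any candidate key, so 2NF holds.

2NF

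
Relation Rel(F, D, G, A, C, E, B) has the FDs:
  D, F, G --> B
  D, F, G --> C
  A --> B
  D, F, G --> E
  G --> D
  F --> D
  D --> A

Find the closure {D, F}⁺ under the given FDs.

Start with {D, F}.
D --> A applies; add {A} → now {A, D, F}.
A --> B applies; add {B} → now {A, B, D, F}.
No further FD applies.

{A, B, D, F}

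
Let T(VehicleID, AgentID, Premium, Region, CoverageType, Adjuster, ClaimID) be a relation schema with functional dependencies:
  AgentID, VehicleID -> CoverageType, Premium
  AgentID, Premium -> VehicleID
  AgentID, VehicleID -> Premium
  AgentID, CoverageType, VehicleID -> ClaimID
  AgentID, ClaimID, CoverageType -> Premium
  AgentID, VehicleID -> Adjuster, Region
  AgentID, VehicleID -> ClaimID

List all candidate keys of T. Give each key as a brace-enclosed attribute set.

Attributes never on any right-hand side: {AgentID} — every candidate key must contain it.
Closure of {AgentID, Premium} is {Adjuster, AgentID, ClaimID, CoverageType, Premium, Region, VehicleID}, the whole schema; {AgentID, Premium} is a candidate key.
Closure of {AgentID, VehicleID} is {Adjuster, AgentID, ClaimID, CoverageType, Premium, Region, VehicleID}, the whole schema; {AgentID, VehicleID} is a candidate key.
Closure of {AgentID, ClaimID, CoverageType} is {Adjuster, AgentID, ClaimID, CoverageType, Premium, Region, VehicleID}, the whole schema; {AgentID, ClaimID, CoverageType} is a candidate key.
These are minimal and exhaustive — every other superkey contains one of them.

{AgentID, ClaimID, CoverageType}, {AgentID, Premium}, {AgentID, VehicleID}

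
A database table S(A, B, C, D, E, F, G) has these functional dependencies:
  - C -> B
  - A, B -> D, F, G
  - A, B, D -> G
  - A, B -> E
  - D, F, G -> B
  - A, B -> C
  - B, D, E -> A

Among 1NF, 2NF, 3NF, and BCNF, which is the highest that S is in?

3NF

Candidate keys: {A, B}, {A, C}, {A, D, F, G}, {B, D, E}, {C, D, E}, {D, E, F, G}. Prime attributes: {A, B, C, D, E, F, G}.
C -> B breaks BCNF: {C}⁺ = {B, C}, so {C} is not a superkey.
But every attribute on its right side ({B}) is prime, and the same holds for every other non-superkey FD, so 3NF still holds.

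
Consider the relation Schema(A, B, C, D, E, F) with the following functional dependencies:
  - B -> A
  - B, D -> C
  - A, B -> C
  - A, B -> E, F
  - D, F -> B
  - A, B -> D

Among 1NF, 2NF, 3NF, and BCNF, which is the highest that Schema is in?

Candidate keys: {B}, {D, F}. Prime attributes: {B, D, F}.
Each dependency's left side is a superkey — BCNF holds.

BCNF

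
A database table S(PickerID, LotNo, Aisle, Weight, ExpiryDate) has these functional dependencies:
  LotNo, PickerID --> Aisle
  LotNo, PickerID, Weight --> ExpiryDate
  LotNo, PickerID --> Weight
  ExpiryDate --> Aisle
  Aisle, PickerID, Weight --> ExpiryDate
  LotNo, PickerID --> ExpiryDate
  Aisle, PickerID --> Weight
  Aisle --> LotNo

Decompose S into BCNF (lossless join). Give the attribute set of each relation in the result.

{Aisle, ExpiryDate}; {Aisle, LotNo}; {ExpiryDate, PickerID, Weight}

Candidate keys of the original relation: {Aisle, PickerID}, {ExpiryDate, PickerID}, {LotNo, PickerID}.
{Aisle, ExpiryDate, LotNo, PickerID, Weight}: {ExpiryDate} determines {Aisle, ExpiryDate, LotNo} here but is not a superkey — split on ExpiryDate --> Aisle, LotNo, giving {Aisle, ExpiryDate, LotNo} and {ExpiryDate, PickerID, Weight}.
{Aisle, ExpiryDate, LotNo}: {Aisle} determines {Aisle, LotNo} here but is not a superkey — split on Aisle --> LotNo, giving {Aisle, LotNo} and {Aisle, ExpiryDate}.
{Aisle, LotNo} has no BCNF violation.
{Aisle, ExpiryDate} has no BCNF violation.
{ExpiryDate, PickerID, Weight} has no BCNF violation.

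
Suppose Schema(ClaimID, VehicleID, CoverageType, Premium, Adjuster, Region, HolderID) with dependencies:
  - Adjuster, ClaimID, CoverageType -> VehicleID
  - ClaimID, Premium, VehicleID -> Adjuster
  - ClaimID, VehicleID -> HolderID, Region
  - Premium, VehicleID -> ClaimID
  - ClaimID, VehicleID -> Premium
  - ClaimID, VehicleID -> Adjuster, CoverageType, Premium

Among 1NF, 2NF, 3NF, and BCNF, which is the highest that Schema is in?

Candidate keys: {Adjuster, ClaimID, CoverageType}, {ClaimID, VehicleID}, {Premium, VehicleID}. Prime attributes: {Adjuster, ClaimID, CoverageType, Premium, VehicleID}.
Each dependency's left side is a superkey — BCNF holds.

BCNF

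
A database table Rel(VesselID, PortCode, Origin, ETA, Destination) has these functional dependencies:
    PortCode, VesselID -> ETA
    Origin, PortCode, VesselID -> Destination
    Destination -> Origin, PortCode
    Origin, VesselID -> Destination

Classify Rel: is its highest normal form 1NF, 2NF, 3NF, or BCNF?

Candidate keys: {Destination, VesselID}, {Origin, VesselID}. Prime attributes: {Destination, Origin, VesselID}.
For PortCode, VesselID -> ETA we have {PortCode, VesselID}⁺ = {ETA, PortCode, VesselID}; {PortCode, VesselID} is not a superkey, so BCNF fails.
PortCode, VesselID -> ETA determines the non-prime attribute {ETA} from a non-superkey — 3NF is violated.
{Destination} is a proper subset of the key {Destination, VesselID}, and {Destination}⁺ contains the non-prime attribute {PortCode} — a partial dependency, so 2NF is violated.

1NF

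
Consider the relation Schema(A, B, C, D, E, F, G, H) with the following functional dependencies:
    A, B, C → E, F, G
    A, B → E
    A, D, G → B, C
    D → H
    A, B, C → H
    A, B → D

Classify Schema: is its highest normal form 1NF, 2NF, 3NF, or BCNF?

1NF

Candidate keys: {A, B, C}, {A, B, G}, {A, D, G}. Prime attributes: {A, B, C, D, G}.
A, B → E: {A, B}⁺ = {A, B, D, E, H}, which is not all of the attributes, so the left side is not a superkey — BCNF is violated.
Because {E} is non-prime and the left side of A, B → E is not a superkey, the relation is not in 3NF.
{A, B} is a proper subset of the key {A, B, C}, and {A, B}⁺ contains the non-prime attributes {E, H} — a partial dependency, so 2NF is violated.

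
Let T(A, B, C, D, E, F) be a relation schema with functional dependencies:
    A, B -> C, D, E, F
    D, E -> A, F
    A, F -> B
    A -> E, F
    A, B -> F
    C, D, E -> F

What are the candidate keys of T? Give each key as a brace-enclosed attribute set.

{A}, {D, E}

{A}⁺ = {A, B, C, D, E, F}, which is every attribute, so {A} is a candidate key.
{D, E}⁺ = {A, B, C, D, E, F}, which is every attribute, so {D, E} is a candidate key.
Any other superkey properly contains one of these, so there are no further candidate keys.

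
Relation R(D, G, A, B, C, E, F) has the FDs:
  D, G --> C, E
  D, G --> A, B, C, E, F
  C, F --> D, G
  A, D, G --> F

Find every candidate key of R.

{C, F}⁺ = {A, B, C, D, E, F, G} — all of the relation — so {C, F} is a candidate key.
{D, G}⁺ = {A, B, C, D, E, F, G} — all of the relation — so {D, G} is a candidate key.
These are minimal and exhaustive — every other superkey contains one of them.

{C, F}, {D, G}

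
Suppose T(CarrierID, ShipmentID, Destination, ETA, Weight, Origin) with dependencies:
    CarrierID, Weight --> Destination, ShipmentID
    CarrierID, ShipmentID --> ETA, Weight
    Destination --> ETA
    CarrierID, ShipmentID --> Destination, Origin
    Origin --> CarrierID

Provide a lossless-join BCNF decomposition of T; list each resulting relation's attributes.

{CarrierID, Origin}; {Destination, ETA}; {Destination, Origin, ShipmentID, Weight}

Candidate keys of the original relation: {CarrierID, ShipmentID}, {CarrierID, Weight}, {Origin, ShipmentID}, {Origin, Weight}.
Within {CarrierID, Destination, ETA, Origin, ShipmentID, Weight}: {Destination}⁺ ∩ {CarrierID, Destination, ETA, Origin, ShipmentID, Weight} = {Destination, ETA}, not the whole set, so Destination --> ETA violates BCNF; decompose into {Destination, ETA} and {CarrierID, Destination, Origin, ShipmentID, Weight}.
{Destination, ETA} is in BCNF.
Within {CarrierID, Destination, Origin, ShipmentID, Weight}: {Origin}⁺ ∩ {CarrierID, Destination, Origin, ShipmentID, Weight} = {CarrierID, Origin}, not the whole set, so Origin --> CarrierID violates BCNF; decompose into {CarrierID, Origin} and {Destination, Origin, ShipmentID, Weight}.
{CarrierID, Origin} is in BCNF.
{Destination, Origin, ShipmentID, Weight} is in BCNF.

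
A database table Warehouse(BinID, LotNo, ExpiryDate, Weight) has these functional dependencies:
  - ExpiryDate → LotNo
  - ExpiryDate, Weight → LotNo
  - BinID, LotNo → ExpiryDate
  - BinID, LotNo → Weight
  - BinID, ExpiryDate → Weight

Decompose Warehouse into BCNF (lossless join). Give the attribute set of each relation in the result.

{BinID, ExpiryDate, Weight}; {ExpiryDate, LotNo}

Candidate keys of the original relation: {BinID, ExpiryDate}, {BinID, LotNo}.
Within {BinID, ExpiryDate, LotNo, Weight}: {ExpiryDate}⁺ ∩ {BinID, ExpiryDate, LotNo, Weight} = {ExpiryDate, LotNo}, not the whole set, so ExpiryDate → LotNo violates BCNF; decompose into {ExpiryDate, LotNo} and {BinID, ExpiryDate, Weight}.
{ExpiryDate, LotNo} has no BCNF violation.
{BinID, ExpiryDate, Weight} has no BCNF violation.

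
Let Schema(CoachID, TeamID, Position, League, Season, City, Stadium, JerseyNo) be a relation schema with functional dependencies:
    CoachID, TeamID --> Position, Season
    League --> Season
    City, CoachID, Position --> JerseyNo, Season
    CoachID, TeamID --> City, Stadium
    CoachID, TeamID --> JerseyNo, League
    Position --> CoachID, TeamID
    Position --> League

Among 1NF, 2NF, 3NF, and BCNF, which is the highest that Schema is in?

2NF

Candidate keys: {CoachID, TeamID}, {Position}. Prime attributes: {CoachID, Position, TeamID}.
League --> Season: {League}⁺ = {League, Season}, which is not all of the attributes, so the left side is not a superkey — BCNF is violated.
League --> Season has non-prime {Season} on the right and a non-superkey on the left, so 3NF fails.
No non-prime attribute depends on a proper subset of any candidate key, so 2NF holds.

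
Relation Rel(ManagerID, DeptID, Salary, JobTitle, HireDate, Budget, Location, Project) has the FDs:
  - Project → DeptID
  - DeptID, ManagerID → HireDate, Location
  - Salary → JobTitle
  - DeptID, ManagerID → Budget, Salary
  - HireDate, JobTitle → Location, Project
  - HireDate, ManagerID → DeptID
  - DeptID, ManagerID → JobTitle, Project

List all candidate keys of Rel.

{DeptID, ManagerID}, {HireDate, ManagerID}, {ManagerID, Project}

No FD produces {ManagerID}, so it must be in every candidate key.
{DeptID, ManagerID}⁺ = {Budget, DeptID, HireDate, JobTitle, Location, ManagerID, Project, Salary}, which is every attribute, so {DeptID, ManagerID} is a candidate key.
{HireDate, ManagerID}⁺ = {Budget, DeptID, HireDate, JobTitle, Location, ManagerID, Project, Salary}, which is every attribute, so {HireDate, ManagerID} is a candidate key.
{ManagerID, Project}⁺ = {Budget, DeptID, HireDate, JobTitle, Location, ManagerID, Project, Salary}, which is every attribute, so {ManagerID, Project} is a candidate key.
Any other superkey properly contains one of these, so there are no further candidate keys.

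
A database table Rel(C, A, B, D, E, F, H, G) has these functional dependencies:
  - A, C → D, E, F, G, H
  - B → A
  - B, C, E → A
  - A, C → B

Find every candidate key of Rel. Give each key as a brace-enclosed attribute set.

{A, C}, {B, C}

No FD produces {C}, so it must be in every candidate key.
{A, C} is a candidate key since {A, C}⁺ = {A, B, C, D, E, F, G, H} covers every attribute.
{B, C} is a candidate key since {B, C}⁺ = {A, B, C, D, E, F, G, H} covers every attribute.
Any other superkey properly contains one of these, so there are no further candidate keys.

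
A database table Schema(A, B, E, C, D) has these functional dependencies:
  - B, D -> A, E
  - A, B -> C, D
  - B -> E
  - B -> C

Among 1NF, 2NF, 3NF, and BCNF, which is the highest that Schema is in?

Candidate keys: {A, B}, {B, D}. Prime attributes: {A, B, D}.
For B -> E we have {B}⁺ = {B, C, E}; {B} is not a superkey, so BCNF fails.
Because {E} is non-prime and the left side of B -> E is not a superkey, the relation is not in 3NF.
{B} is a proper subset of the key {A, B}, and {B}⁺ contains the non-prime attributes {C, E} — a partial dependency, so 2NF is violated.

1NF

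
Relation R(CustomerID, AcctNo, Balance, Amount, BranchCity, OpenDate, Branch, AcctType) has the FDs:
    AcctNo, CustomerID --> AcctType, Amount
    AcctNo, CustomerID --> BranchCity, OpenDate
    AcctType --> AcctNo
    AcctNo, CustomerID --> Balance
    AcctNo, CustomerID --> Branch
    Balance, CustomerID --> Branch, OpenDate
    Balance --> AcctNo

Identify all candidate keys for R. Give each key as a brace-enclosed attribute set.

Attributes never on any right-hand side: {CustomerID} — every candidate key must contain it.
{AcctNo, CustomerID}⁺ = {AcctNo, AcctType, Amount, Balance, Branch, BranchCity, CustomerID, OpenDate} — all of the relation — so {AcctNo, CustomerID} is a candidate key.
{AcctType, CustomerID}⁺ = {AcctNo, AcctType, Amount, Balance, Branch, BranchCity, CustomerID, OpenDate} — all of the relation — so {AcctType, CustomerID} is a candidate key.
{Balance, CustomerID}⁺ = {AcctNo, AcctType, Amount, Balance, Branch, BranchCity, CustomerID, OpenDate} — all of the relation — so {Balance, CustomerID} is a candidate key.
These are minimal and exhaustive — every other superkey contains one of them.

{AcctNo, CustomerID}, {AcctType, CustomerID}, {Balance, CustomerID}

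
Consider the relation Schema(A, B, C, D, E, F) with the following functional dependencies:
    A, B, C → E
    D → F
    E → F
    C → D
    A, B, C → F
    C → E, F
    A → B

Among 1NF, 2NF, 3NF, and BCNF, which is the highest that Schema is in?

Candidate key: {A, C}. Prime attributes: {A, C}.
For D → F we have {D}⁺ = {D, F}; {D} is not a superkey, so BCNF fails.
D → F determines the non-prime attribute {F} from a non-superkey — 3NF is violated.
The proper key subset {A} of {A, C} determines non-prime {B}, so the relation is not even in 2NF.

1NF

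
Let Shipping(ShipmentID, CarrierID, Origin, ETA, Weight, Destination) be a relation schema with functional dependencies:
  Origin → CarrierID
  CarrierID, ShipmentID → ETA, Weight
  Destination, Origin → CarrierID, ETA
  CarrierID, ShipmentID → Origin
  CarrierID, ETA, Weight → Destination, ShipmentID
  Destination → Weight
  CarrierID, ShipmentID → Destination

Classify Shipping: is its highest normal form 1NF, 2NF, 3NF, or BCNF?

Candidate keys: {CarrierID, Destination, ETA}, {CarrierID, ETA, Weight}, {CarrierID, ShipmentID}, {Destination, Origin}, {ETA, Origin, Weight}, {Origin, ShipmentID}. Prime attributes: {CarrierID, Destination, ETA, Origin, ShipmentID, Weight}.
Origin → CarrierID: {Origin}⁺ = {CarrierID, Origin}, which is not all of the attributes, so the left side is not a superkey — BCNF is violated.
But every attribute on its right side ({CarrierID}) is prime, and the same holds for every other non-superkey FD, so 3NF still holds.

3NF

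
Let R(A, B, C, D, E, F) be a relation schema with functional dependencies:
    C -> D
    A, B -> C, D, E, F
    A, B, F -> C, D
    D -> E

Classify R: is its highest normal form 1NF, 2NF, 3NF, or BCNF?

2NF

Candidate key: {A, B}. Prime attributes: {A, B}.
C -> D breaks BCNF: {C}⁺ = {C, D, E}, so {C} is not a superkey.
C -> D has non-prime {D} on the right and a non-superkey on the left, so 3NF fails.
No proper subset of a key has a non-prime attribute in its closure, so there is no partial dependency; 2NF holds.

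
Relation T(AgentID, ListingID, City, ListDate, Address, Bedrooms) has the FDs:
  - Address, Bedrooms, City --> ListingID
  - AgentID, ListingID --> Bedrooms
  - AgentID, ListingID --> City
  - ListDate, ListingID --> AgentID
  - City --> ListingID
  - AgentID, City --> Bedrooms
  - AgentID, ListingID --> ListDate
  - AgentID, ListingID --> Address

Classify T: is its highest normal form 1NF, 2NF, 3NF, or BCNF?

3NF

Candidate keys: {AgentID, City}, {AgentID, ListingID}, {City, ListDate}, {ListDate, ListingID}. Prime attributes: {AgentID, City, ListDate, ListingID}.
Address, Bedrooms, City --> ListingID breaks BCNF: {Address, Bedrooms, City}⁺ = {Address, Bedrooms, City, ListingID}, so {Address, Bedrooms, City} is not a superkey.
Its right-hand attributes {ListingID} are all prime, as are those of every other non-superkey FD — the relation is in 3NF.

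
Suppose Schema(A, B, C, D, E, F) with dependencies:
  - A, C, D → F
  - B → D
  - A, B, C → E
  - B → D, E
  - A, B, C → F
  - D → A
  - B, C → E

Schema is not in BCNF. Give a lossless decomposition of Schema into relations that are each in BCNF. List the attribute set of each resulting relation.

Candidate key of the original relation: {B, C}.
{A, B, C, D, E, F}: {A, C, D} determines {A, C, D, F} here but is not a superkey — split on A, C, D → F, giving {A, C, D, F} and {A, B, C, D, E}.
{A, C, D, F}: {D} determines {A, D} here but is not a superkey — split on D → A, giving {A, D} and {C, D, F}.
{A, D} is in BCNF.
{C, D, F} is in BCNF.
{A, B, C, D, E}: {B} determines {A, B, D, E} here but is not a superkey — split on B → A, D, E, giving {A, B, D, E} and {B, C}.
{A, B, D, E}: {D} determines {A, D} here but is not a superkey — split on D → A, giving {A, D} and {B, D, E}.
{A, D} is in BCNF.
{B, D, E} is in BCNF.
{B, C} is in BCNF.

{A, D}; {B, C}; {B, D, E}; {C, D, F}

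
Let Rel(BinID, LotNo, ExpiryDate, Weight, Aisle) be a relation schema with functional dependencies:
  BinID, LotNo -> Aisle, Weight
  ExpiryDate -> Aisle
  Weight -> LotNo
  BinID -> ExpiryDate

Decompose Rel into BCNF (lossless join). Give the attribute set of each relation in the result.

{Aisle, ExpiryDate}; {BinID, ExpiryDate}; {BinID, Weight}; {LotNo, Weight}

Candidate keys of the original relation: {BinID, LotNo}, {BinID, Weight}.
In {Aisle, BinID, ExpiryDate, LotNo, Weight}, {ExpiryDate} is not a superkey ({ExpiryDate}⁺ restricted to this set is {Aisle, ExpiryDate}), so split on ExpiryDate -> Aisle into {Aisle, ExpiryDate} and {BinID, ExpiryDate, LotNo, Weight}.
{Aisle, ExpiryDate} has no BCNF violation.
In {BinID, ExpiryDate, LotNo, Weight}, {Weight} is not a superkey ({Weight}⁺ restricted to this set is {LotNo, Weight}), so split on Weight -> LotNo into {LotNo, Weight} and {BinID, ExpiryDate, Weight}.
{LotNo, Weight} has no BCNF violation.
In {BinID, ExpiryDate, Weight}, {BinID} is not a superkey ({BinID}⁺ restricted to this set is {BinID, ExpiryDate}), so split on BinID -> ExpiryDate into {BinID, ExpiryDate} and {BinID, Weight}.
{BinID, ExpiryDate} has no BCNF violation.
{BinID, Weight} has no BCNF violation.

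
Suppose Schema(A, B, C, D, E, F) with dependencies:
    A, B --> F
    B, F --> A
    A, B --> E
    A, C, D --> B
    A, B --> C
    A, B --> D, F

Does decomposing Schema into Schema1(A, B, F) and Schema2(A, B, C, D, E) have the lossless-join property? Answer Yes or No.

Yes

The shared attributes are {A, B} and {A, B}⁺ = {A, B, C, D, E, F}.
Since Schema1 ⊆ {A, B, C, D, E, F}, the intersection is a superkey of Schema1; the decomposition is lossless.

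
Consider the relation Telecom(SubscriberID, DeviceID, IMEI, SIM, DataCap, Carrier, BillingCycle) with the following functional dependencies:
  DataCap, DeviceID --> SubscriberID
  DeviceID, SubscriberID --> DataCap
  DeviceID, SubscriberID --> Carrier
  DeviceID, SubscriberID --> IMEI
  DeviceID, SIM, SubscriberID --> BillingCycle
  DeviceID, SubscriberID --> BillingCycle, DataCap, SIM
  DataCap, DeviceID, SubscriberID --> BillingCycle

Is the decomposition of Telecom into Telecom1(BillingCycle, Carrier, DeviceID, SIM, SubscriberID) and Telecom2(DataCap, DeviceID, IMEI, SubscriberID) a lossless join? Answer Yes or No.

Telecom1 ∩ Telecom2 = {DeviceID, SubscriberID}; its closure under F is {BillingCycle, Carrier, DataCap, DeviceID, IMEI, SIM, SubscriberID}.
Telecom1 is contained in that closure, so Telecom1 ∩ Telecom2 --> Telecom1 holds and the join is lossless.

Yes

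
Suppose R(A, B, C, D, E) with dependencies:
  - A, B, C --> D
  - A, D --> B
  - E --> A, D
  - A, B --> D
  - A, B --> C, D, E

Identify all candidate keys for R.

{A, B}, {A, D}, {E}

{E} is a candidate key since {E}⁺ = {A, B, C, D, E} covers every attribute.
{A, B} is a candidate key since {A, B}⁺ = {A, B, C, D, E} covers every attribute.
{A, D} is a candidate key since {A, D}⁺ = {A, B, C, D, E} covers every attribute.
Any other superkey properly contains one of these, so there are no further candidate keys.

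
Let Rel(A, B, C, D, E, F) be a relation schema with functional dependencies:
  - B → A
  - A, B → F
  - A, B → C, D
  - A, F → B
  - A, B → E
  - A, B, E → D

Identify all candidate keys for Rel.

{B}⁺ = {A, B, C, D, E, F} — all of the relation — so {B} is a candidate key.
{A, F}⁺ = {A, B, C, D, E, F} — all of the relation — so {A, F} is a candidate key.
No proper subset of any of these is a key, and no other minimal superkey exists.

{A, F}, {B}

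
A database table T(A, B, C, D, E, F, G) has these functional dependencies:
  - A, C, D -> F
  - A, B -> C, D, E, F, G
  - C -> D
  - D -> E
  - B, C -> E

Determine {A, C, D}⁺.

Start with {A, C, D}.
A, C, D -> F applies; add {F} → now {A, C, D, F}.
D -> E applies; add {E} → now {A, C, D, E, F}.
No further FD applies.

{A, C, D, E, F}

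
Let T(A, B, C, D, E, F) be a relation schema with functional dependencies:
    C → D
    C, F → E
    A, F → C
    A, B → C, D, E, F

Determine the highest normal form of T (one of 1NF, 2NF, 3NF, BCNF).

2NF

Candidate key: {A, B}. Prime attributes: {A, B}.
C → D: {C}⁺ = {C, D}, which is not all of the attributes, so the left side is not a superkey — BCNF is violated.
C → D determines the non-prime attribute {D} from a non-superkey — 3NF is violated.
No non-prime attribute depends on a proper subset of any candidate key, so 2NF holds.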